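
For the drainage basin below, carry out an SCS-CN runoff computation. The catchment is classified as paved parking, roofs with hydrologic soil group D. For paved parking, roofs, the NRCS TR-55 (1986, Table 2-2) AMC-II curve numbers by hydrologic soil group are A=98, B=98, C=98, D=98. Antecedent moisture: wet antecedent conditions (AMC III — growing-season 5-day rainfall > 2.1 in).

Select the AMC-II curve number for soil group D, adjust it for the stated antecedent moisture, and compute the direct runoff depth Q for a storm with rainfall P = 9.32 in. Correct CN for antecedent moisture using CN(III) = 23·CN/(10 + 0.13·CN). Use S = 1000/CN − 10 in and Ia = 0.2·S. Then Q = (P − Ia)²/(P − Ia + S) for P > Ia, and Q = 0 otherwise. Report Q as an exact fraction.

Q = 68691692281/7454851425 in ≈ 9.214 in

NRCS table: paved parking, roofs, soil group D → CN(II) = 98
CN(III) from CN(II)=98: (23·98)/(10 + 0.13·98) = 112700/1137 ≈ 99.120
Retention S: 1000/CN − 10 with CN=99.120 → S = 100/1127 ≈ 0.089 in
Ia = 0.2S: 0.2·0.089 = 0.018 in (exactly 20/1127)
Excess rainfall: 9.320 − 0.018 = 9.302 in; P > Ia so Q > 0
Q: (262091/28175)² ÷ (264591/28175) = 68691692281/7454851425 in (≈ 9.214 in)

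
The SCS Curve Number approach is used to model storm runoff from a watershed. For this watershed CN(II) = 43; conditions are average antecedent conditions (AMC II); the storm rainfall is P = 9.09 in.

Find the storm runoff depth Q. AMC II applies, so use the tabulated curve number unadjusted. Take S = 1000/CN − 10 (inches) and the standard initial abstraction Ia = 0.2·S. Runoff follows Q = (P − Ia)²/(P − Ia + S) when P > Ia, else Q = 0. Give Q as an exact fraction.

Q = 255523323/121384700 in ≈ 2.105 in

CN(II) = 43; AMC II needs no correction.
Retention S: 1000/CN − 10 with CN=43.000 → S = 570/43 ≈ 13.256 in
Ia = 0.2S: 0.2·13.256 = 2.651 in (exactly 114/43)
Excess rainfall: 9.090 − 2.651 = 6.439 in; P > Ia so Q > 0
Runoff Q = (P−Ia)²/(P−Ia+S) = (6.439)²/(6.439+13.256) = 255523323/121384700 ≈ 2.105 in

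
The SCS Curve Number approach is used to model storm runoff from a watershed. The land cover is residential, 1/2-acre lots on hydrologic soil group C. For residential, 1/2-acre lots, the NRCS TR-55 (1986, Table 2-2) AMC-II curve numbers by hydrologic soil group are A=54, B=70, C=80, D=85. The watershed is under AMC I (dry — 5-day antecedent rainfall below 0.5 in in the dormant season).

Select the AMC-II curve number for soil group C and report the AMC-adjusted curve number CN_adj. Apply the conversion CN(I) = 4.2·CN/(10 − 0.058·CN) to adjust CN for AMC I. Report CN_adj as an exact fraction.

CN_adj = 4200/67 ≈ 62.687

NRCS table: residential, 1/2-acre lots, soil group C → CN(II) = 80
Adjust CN=80 to AMC I: 4.2·80/(10 − 0.058·80) → 336 ÷ (134/25) = 4200/67 ≈ 62.687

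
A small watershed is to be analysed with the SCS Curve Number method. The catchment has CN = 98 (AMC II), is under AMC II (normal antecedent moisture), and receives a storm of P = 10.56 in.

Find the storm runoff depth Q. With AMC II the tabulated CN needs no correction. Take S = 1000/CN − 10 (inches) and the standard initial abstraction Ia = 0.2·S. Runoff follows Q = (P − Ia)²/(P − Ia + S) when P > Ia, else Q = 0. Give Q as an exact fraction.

Average conditions: CN = 98 (no AMC adjustment).
Max retention: S = 1000/98 − 10 = 10/49 in (≈ 0.204 in)
Ia = 0.2·(10/49) = 2/49 in ≈ 0.041 in
Since P=10.560 > Ia=0.041: effective rainfall P−Ia = 12886/1225 in
Q = (12886/1225)²/((12886/1225) + 10/49) = (166048996/1500625)/(13136/1225) = 41512249/4022900 in ≈ 10.319 in

Q = 41512249/4022900 in ≈ 10.319 in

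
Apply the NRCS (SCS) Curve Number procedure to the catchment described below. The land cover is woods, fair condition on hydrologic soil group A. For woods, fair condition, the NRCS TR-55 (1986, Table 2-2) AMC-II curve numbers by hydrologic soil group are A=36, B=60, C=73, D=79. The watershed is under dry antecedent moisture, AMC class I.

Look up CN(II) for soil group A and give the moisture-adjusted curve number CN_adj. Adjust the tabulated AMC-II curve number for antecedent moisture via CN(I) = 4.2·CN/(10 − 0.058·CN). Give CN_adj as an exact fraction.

NRCS table: woods, fair condition, soil group A → CN(II) = 36
Adjust CN=36 to AMC I: 4.2·36/(10 − 0.058·36) → (756/5) ÷ (989/125) = 18900/989 ≈ 19.110

CN_adj = 18900/989 ≈ 19.110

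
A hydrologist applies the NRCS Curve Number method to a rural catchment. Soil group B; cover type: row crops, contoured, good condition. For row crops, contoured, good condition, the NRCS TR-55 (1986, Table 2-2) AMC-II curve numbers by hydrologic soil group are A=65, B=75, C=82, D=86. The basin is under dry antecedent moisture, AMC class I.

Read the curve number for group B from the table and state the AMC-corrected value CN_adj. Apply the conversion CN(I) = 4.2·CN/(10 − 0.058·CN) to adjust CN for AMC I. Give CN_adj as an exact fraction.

CN_adj = 6300/113 ≈ 55.752

NRCS table: row crops, contoured, good condition, soil group B → CN(II) = 75
Dry (AMC I): CN(I) = 4.2·75/(10 − 0.058·75) = 315/(113/20) = 6300/113 ≈ 55.752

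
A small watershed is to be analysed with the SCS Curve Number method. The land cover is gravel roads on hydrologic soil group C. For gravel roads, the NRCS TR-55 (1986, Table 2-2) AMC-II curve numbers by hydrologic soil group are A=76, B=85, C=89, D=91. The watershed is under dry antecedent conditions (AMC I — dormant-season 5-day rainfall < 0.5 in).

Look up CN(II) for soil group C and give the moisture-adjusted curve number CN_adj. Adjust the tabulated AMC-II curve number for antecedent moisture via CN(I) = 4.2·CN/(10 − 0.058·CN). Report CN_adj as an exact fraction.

NRCS table: gravel roads, soil group C → CN(II) = 89
Dry (AMC I): CN(I) = 4.2·89/(10 − 0.058·89) = (1869/5)/(2419/500) = 186900/2419 ≈ 77.263

CN_adj = 186900/2419 ≈ 77.263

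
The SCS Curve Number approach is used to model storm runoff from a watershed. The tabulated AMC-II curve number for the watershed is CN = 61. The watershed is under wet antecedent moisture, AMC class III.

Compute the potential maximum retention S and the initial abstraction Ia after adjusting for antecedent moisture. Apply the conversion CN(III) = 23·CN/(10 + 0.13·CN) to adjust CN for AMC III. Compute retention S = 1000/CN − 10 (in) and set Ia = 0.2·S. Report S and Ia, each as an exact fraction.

S = 3900/1403 in ≈ 2.780 in; Ia = 780/1403 in ≈ 0.556 in

CN(III) from CN(II)=61: (23·61)/(10 + 0.13·61) = 140300/1793 ≈ 78.249
Retention S: 1000/CN − 10 with CN=78.249 → S = 3900/1403 ≈ 2.780 in
Ia = 0.2S: 0.2·2.780 = 0.556 in (exactly 780/1403)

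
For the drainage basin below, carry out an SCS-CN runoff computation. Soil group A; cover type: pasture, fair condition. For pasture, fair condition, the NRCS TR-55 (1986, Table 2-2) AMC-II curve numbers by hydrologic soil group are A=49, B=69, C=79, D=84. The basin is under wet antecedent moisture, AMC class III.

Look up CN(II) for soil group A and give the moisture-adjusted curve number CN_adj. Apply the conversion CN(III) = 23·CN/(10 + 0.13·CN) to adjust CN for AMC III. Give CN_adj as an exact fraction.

NRCS table: pasture, fair condition, soil group A → CN(II) = 49
CN(III) from CN(II)=49: (23·49)/(10 + 0.13·49) = 112700/1637 ≈ 68.845

CN_adj = 112700/1637 ≈ 68.845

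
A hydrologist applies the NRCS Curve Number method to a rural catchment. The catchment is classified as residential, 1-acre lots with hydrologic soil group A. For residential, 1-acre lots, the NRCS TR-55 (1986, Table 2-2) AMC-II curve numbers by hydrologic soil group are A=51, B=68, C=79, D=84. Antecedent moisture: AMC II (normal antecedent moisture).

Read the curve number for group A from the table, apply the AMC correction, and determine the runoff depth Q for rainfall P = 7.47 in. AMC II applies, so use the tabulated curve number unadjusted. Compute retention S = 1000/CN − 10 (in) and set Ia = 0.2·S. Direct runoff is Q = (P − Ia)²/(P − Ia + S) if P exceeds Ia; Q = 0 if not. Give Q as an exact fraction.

Q = 800720209/394214700 in ≈ 2.031 in

NRCS table: residential, 1-acre lots, soil group A → CN(II) = 51
AMC II — tabulated CN = 51 applies directly.
Retention S: 1000/CN − 10 with CN=51.000 → S = 490/51 ≈ 9.608 in
Initial abstraction Ia = S/5 = (490/51)/5 = 98/51 ≈ 1.922 in
P − Ia = 7.470 − 1.922 = 28297/5100 ≈ 5.548 in (> 0, runoff occurs)
Runoff Q = (P−Ia)²/(P−Ia+S) = (5.548)²/(5.548+9.608) = 800720209/394214700 ≈ 2.031 in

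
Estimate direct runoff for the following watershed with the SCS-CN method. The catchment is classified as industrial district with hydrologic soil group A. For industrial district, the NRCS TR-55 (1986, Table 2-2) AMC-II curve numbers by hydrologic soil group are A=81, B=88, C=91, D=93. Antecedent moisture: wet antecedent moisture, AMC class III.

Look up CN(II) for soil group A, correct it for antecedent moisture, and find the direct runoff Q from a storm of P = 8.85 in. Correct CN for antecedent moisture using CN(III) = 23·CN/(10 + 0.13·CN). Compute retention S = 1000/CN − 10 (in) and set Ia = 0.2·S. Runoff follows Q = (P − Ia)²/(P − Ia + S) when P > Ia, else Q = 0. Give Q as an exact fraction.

Q = 103781266801/13419226260 in ≈ 7.734 in

NRCS table: industrial district, soil group A → CN(II) = 81
Adjust CN=81 to AMC III: 23·81/(10 + 0.13·81) → 1863 ÷ (2053/100) = 186300/2053 ≈ 90.745
Retention S: 1000/CN − 10 with CN=90.745 → S = 1900/1863 ≈ 1.020 in
Ia = 0.2S: 0.2·1.020 = 0.204 in (exactly 380/1863)
Since P=8.850 > Ia=0.204: effective rainfall P−Ia = 322151/37260 in
Runoff Q = (P−Ia)²/(P−Ia+S) = (8.646)²/(8.646+1.020) = 103781266801/13419226260 ≈ 7.734 in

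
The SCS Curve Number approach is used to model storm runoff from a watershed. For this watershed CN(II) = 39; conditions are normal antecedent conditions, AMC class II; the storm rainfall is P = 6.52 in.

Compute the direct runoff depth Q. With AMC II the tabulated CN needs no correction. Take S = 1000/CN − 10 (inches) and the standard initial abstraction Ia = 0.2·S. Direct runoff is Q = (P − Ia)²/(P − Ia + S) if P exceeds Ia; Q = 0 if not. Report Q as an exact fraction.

AMC II — tabulated CN = 39 applies directly.
S = 1000/39 − 10 = 610/39 in ≈ 15.641 in
Ia = 0.2S: 0.2·15.641 = 3.128 in (exactly 122/39)
Excess rainfall: 6.520 − 3.128 = 3.392 in; P > Ia so Q > 0
Q: (3307/975)² ÷ (18557/975) = 10936249/18093075 in (≈ 0.604 in)

Q = 10936249/18093075 in ≈ 0.604 in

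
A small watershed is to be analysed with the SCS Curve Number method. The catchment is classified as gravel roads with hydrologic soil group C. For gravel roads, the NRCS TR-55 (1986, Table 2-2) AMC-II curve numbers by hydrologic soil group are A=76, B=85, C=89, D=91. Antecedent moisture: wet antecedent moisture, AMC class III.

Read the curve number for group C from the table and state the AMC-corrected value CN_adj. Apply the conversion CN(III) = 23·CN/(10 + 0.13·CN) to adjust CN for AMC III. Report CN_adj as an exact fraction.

NRCS table: gravel roads, soil group C → CN(II) = 89
Wet (AMC III): CN(III) = 23·89/(10 + 0.13·89) = 2047/(2157/100) = 204700/2157 ≈ 94.900

CN_adj = 204700/2157 ≈ 94.900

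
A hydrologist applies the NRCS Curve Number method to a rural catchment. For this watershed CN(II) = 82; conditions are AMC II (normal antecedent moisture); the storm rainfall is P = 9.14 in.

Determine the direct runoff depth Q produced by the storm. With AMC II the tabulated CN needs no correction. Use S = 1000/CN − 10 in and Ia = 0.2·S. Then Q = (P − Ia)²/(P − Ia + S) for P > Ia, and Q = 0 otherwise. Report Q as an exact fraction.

CN(II) = 82; AMC II needs no correction.
Retention S: 1000/CN − 10 with CN=82.000 → S = 90/41 ≈ 2.195 in
Ia = 0.2S: 0.2·2.195 = 0.439 in (exactly 18/41)
P − Ia = 9.140 − 0.439 = 17837/2050 ≈ 8.701 in (> 0, runoff occurs)
Runoff Q = (P−Ia)²/(P−Ia+S) = (8.701)²/(8.701+2.195) = 318158569/45790850 ≈ 6.948 in

Q = 318158569/45790850 in ≈ 6.948 in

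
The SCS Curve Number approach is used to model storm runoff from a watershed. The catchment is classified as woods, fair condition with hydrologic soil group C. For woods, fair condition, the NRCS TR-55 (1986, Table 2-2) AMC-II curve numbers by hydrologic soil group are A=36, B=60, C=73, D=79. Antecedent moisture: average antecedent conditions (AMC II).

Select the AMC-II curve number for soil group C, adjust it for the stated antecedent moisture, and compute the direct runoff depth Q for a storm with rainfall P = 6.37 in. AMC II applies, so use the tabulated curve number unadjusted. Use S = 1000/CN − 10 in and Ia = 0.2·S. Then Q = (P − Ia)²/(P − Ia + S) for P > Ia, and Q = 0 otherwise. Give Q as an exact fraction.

Q = 1689292201/497137300 in ≈ 3.398 in

NRCS table: woods, fair condition, soil group C → CN(II) = 73
AMC II — tabulated CN = 73 applies directly.
S = 1000/73 − 10 = 270/73 in ≈ 3.699 in
Initial abstraction Ia = S/5 = (270/73)/5 = 54/73 ≈ 0.740 in
Since P=6.370 > Ia=0.740: effective rainfall P−Ia = 41101/7300 in
Q = (41101/7300)²/((41101/7300) + 270/73) = (1689292201/53290000)/(68101/7300) = 1689292201/497137300 in ≈ 3.398 in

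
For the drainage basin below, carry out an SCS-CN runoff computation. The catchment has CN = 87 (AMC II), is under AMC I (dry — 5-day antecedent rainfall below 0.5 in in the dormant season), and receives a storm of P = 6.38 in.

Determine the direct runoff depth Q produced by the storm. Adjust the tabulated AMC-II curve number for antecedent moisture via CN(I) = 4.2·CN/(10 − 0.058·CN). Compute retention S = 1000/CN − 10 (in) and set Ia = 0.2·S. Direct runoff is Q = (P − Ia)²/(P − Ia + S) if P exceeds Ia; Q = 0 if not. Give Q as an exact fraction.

Q = 268130302969/76990967550 in ≈ 3.483 in

CN(I) from CN(II)=87: (4.2·87)/(10 − 0.058·87) = 182700/2477 ≈ 73.759
Retention S: 1000/CN − 10 with CN=73.759 → S = 6500/1827 ≈ 3.558 in
Initial abstraction Ia = S/5 = (6500/1827)/5 = 1300/1827 ≈ 0.712 in
Excess rainfall: 6.380 − 0.712 = 5.668 in; P > Ia so Q > 0
Runoff Q = (P−Ia)²/(P−Ia+S) = (5.668)²/(5.668+3.558) = 268130302969/76990967550 ≈ 3.483 in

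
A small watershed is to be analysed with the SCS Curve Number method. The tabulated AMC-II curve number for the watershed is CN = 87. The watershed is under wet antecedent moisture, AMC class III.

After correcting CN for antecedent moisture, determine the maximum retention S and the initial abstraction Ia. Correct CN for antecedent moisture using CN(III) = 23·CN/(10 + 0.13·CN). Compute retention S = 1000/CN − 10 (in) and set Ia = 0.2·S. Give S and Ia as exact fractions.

CN(III) from CN(II)=87: (23·87)/(10 + 0.13·87) = 200100/2131 ≈ 93.900
Retention S: 1000/CN − 10 with CN=93.900 → S = 1300/2001 ≈ 0.650 in
Ia = 0.2S: 0.2·0.650 = 0.130 in (exactly 260/2001)

S = 1300/2001 in ≈ 0.650 in; Ia = 260/2001 in ≈ 0.130 in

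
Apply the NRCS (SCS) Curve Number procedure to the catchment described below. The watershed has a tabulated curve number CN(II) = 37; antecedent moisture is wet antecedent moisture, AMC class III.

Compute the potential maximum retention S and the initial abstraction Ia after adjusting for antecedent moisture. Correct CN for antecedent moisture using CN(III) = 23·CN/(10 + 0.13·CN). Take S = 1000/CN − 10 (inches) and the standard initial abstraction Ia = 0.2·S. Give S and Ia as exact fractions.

Wet (AMC III): CN(III) = 23·37/(10 + 0.13·37) = 851/(1481/100) = 85100/1481 ≈ 57.461
Max retention: S = 1000/(85100/1481) − 10 = 6300/851 in (≈ 7.403 in)
Ia = 0.2S: 0.2·7.403 = 1.481 in (exactly 1260/851)

S = 6300/851 in ≈ 7.403 in; Ia = 1260/851 in ≈ 1.481 in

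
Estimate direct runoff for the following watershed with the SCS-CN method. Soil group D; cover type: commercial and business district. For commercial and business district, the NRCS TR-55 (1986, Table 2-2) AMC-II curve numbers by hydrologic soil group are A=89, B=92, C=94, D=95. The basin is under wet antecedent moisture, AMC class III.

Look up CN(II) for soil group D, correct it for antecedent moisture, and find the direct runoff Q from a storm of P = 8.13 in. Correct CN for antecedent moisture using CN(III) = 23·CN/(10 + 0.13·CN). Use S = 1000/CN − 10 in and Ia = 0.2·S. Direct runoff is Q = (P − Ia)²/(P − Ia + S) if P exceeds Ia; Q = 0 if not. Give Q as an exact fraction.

Q = 124807464961/15875379700 in ≈ 7.862 in

NRCS table: commercial and business district, soil group D → CN(II) = 95
Adjust CN=95 to AMC III: 23·95/(10 + 0.13·95) → 2185 ÷ (447/20) = 43700/447 ≈ 97.763
S = 1000/(43700/447) − 10 = 100/437 in ≈ 0.229 in
Ia = 0.2S: 0.2·0.229 = 0.046 in (exactly 20/437)
Since P=8.130 > Ia=0.046: effective rainfall P−Ia = 353281/43700 in
Q: (353281/43700)² ÷ (363281/43700) = 124807464961/15875379700 in (≈ 7.862 in)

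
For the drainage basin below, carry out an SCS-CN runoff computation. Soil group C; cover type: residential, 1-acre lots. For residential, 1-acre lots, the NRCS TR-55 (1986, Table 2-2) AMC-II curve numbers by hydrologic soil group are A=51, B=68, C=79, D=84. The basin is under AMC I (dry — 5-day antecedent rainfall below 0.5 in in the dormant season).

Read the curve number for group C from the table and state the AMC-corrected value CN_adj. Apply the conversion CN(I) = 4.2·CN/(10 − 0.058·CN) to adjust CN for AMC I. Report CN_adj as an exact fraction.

NRCS table: residential, 1-acre lots, soil group C → CN(II) = 79
Adjust CN=79 to AMC I: 4.2·79/(10 − 0.058·79) → (1659/5) ÷ (2709/500) = 7900/129 ≈ 61.240

CN_adj = 7900/129 ≈ 61.240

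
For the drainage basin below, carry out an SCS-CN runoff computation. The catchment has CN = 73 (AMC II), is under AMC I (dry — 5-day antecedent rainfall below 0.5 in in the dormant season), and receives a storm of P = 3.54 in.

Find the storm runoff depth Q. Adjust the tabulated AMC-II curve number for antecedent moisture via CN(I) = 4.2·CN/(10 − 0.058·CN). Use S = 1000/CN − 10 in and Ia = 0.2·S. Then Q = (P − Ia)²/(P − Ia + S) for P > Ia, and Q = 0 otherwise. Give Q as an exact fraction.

Q = 688476603/2303306950 in ≈ 0.299 in

CN(I) from CN(II)=73: (4.2·73)/(10 − 0.058·73) = 51100/961 ≈ 53.174
S = 1000/(51100/961) − 10 = 4500/511 in ≈ 8.806 in
Ia = 0.2·(4500/511) = 900/511 in ≈ 1.761 in
Excess rainfall: 3.540 − 1.761 = 1.779 in; P > Ia so Q > 0
Q = (45447/25550)²/((45447/25550) + 4500/511) = (2065429809/652802500)/(270447/25550) = 688476603/2303306950 in ≈ 0.299 in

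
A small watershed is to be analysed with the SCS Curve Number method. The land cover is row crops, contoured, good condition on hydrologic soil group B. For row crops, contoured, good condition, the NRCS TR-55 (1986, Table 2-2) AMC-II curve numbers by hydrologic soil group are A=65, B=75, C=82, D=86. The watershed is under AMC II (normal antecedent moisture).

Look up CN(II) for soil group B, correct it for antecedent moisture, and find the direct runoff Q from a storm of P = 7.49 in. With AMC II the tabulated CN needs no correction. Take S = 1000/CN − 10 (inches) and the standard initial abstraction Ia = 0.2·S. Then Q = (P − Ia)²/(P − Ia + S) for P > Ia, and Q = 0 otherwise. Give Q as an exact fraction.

NRCS table: row crops, contoured, good condition, soil group B → CN(II) = 75
Average conditions: CN = 75 (no AMC adjustment).
Max retention: S = 1000/75 − 10 = 10/3 in (≈ 3.333 in)
Ia = 0.2·(10/3) = 2/3 in ≈ 0.667 in
P − Ia = 7.490 − 0.667 = 2047/300 ≈ 6.823 in (> 0, runoff occurs)
Q = (2047/300)²/((2047/300) + 10/3) = (4190209/90000)/(3047/300) = 4190209/914100 in ≈ 4.584 in

Q = 4190209/914100 in ≈ 4.584 in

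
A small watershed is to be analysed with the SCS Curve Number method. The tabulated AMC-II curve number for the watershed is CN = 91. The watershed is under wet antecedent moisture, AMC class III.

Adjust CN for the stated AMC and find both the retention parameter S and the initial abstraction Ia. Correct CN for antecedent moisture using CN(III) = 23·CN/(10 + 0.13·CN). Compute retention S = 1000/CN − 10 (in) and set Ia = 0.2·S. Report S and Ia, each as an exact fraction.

CN(III) from CN(II)=91: (23·91)/(10 + 0.13·91) = 209300/2183 ≈ 95.877
S = 1000/(209300/2183) − 10 = 900/2093 in ≈ 0.430 in
Initial abstraction Ia = S/5 = (900/2093)/5 = 180/2093 ≈ 0.086 in

S = 900/2093 in ≈ 0.430 in; Ia = 180/2093 in ≈ 0.086 in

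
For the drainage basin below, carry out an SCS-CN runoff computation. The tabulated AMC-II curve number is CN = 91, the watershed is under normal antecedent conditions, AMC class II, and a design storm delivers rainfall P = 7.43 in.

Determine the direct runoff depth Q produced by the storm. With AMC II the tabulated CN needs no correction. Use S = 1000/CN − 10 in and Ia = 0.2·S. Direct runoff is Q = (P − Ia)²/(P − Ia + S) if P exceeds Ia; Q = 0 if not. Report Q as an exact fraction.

CN(II) = 91; AMC II needs no correction.
Retention S: 1000/CN − 10 with CN=91.000 → S = 90/91 ≈ 0.989 in
Ia = 0.2S: 0.2·0.989 = 0.198 in (exactly 18/91)
Since P=7.430 > Ia=0.198: effective rainfall P−Ia = 65813/9100 in
Q = (65813/9100)²/((65813/9100) + 90/91) = (4331350969/82810000)/(74813/9100) = 4331350969/680798300 in ≈ 6.362 in

Q = 4331350969/680798300 in ≈ 6.362 in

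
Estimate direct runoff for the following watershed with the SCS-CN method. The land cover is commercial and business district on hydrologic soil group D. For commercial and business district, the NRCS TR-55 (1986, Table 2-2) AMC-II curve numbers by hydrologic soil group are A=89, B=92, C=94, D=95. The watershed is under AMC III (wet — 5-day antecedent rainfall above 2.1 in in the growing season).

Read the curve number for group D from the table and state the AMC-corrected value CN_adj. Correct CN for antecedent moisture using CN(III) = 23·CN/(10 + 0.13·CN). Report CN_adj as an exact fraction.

CN_adj = 43700/447 ≈ 97.763

NRCS table: commercial and business district, soil group D → CN(II) = 95
Wet (AMC III): CN(III) = 23·95/(10 + 0.13·95) = 2185/(447/20) = 43700/447 ≈ 97.763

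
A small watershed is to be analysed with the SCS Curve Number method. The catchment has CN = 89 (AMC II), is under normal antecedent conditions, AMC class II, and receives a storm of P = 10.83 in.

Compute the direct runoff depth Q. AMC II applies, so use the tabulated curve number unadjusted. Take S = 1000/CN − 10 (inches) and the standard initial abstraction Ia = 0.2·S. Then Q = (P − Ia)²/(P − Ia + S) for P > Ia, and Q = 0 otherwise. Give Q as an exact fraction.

CN(II) = 89; AMC II needs no correction.
S = 1000/89 − 10 = 110/89 in ≈ 1.236 in
Ia = 0.2·(110/89) = 22/89 in ≈ 0.247 in
Excess rainfall: 10.830 − 0.247 = 10.583 in; P > Ia so Q > 0
Runoff Q = (P−Ia)²/(P−Ia+S) = (10.583)²/(10.583+1.236) = 8871190969/936164300 ≈ 9.476 in

Q = 8871190969/936164300 in ≈ 9.476 in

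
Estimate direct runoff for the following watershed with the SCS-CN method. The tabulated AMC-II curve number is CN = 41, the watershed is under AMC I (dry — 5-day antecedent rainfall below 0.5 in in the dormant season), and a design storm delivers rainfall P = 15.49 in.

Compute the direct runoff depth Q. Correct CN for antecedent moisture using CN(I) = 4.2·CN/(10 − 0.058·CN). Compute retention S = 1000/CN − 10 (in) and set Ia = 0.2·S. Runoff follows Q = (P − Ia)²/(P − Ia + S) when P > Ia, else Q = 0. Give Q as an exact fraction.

Q = 553073328721/318026622900 in ≈ 1.739 in

Dry (AMC I): CN(I) = 4.2·41/(10 − 0.058·41) = (861/5)/(3811/500) = 86100/3811 ≈ 22.592
Retention S: 1000/CN − 10 with CN=22.592 → S = 29500/861 ≈ 34.262 in
Ia = 0.2S: 0.2·34.262 = 6.852 in (exactly 5900/861)
P − Ia = 15.490 − 6.852 = 743689/86100 ≈ 8.638 in (> 0, runoff occurs)
Q: (743689/86100)² ÷ (3693689/86100) = 553073328721/318026622900 in (≈ 1.739 in)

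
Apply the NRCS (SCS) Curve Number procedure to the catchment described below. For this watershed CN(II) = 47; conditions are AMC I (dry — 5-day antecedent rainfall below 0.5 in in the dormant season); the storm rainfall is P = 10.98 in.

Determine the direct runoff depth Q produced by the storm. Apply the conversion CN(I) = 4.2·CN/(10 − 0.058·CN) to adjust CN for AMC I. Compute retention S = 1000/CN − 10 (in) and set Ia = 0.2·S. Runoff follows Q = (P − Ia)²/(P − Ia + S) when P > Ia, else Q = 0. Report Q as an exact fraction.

Q = 76653120769/79051939050 in ≈ 0.970 in

Adjust CN=47 to AMC I: 4.2·47/(10 − 0.058·47) → (987/5) ÷ (3637/500) = 98700/3637 ≈ 27.138
Retention S: 1000/CN − 10 with CN=27.138 → S = 26500/987 ≈ 26.849 in
Ia = 0.2·(26500/987) = 5300/987 in ≈ 5.370 in
Since P=10.980 > Ia=5.370: effective rainfall P−Ia = 276863/49350 in
Q = (276863/49350)²/((276863/49350) + 26500/987) = (76653120769/2435422500)/(1601863/49350) = 76653120769/79051939050 in ≈ 0.970 in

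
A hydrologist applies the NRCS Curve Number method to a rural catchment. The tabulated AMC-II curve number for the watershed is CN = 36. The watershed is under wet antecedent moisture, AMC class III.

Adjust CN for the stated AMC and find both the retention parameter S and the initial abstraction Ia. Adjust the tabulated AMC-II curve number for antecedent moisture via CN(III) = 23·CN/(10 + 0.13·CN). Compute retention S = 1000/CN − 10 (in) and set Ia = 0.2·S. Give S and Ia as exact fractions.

Adjust CN=36 to AMC III: 23·36/(10 + 0.13·36) → 828 ÷ (367/25) = 20700/367 ≈ 56.403
Retention S: 1000/CN − 10 with CN=56.403 → S = 1600/207 ≈ 7.729 in
Initial abstraction Ia = S/5 = (1600/207)/5 = 320/207 ≈ 1.546 in

S = 1600/207 in ≈ 7.729 in; Ia = 320/207 in ≈ 1.546 in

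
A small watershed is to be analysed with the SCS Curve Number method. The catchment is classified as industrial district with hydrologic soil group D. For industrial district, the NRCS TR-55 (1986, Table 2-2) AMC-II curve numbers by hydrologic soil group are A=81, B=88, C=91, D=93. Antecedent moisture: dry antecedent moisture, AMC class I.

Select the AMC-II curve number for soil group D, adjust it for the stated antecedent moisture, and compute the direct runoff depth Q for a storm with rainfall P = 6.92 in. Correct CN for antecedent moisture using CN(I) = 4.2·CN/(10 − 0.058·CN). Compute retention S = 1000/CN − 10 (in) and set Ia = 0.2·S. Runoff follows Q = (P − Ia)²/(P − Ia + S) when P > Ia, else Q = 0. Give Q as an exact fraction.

NRCS table: industrial district, soil group D → CN(II) = 93
Dry (AMC I): CN(I) = 4.2·93/(10 − 0.058·93) = (1953/5)/(2303/500) = 27900/329 ≈ 84.802
S = 1000/(27900/329) − 10 = 500/279 in ≈ 1.792 in
Ia = 0.2·(500/279) = 100/279 in ≈ 0.358 in
Excess rainfall: 6.920 − 0.358 = 6.562 in; P > Ia so Q > 0
Runoff Q = (P−Ia)²/(P−Ia+S) = (6.562)²/(6.562+1.792) = 2094618289/406412325 ≈ 5.154 in

Q = 2094618289/406412325 in ≈ 5.154 in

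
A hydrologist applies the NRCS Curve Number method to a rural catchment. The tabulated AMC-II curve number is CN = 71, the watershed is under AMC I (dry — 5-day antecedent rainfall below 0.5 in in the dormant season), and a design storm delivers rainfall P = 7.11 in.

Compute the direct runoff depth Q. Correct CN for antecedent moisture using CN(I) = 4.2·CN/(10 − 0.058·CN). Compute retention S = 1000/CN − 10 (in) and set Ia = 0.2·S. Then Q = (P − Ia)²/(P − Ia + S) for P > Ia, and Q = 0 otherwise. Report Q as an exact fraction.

Dry (AMC I): CN(I) = 4.2·71/(10 − 0.058·71) = (1491/5)/(2941/500) = 149100/2941 ≈ 50.697
Retention S: 1000/CN − 10 with CN=50.697 → S = 14500/1491 ≈ 9.725 in
Ia = 0.2S: 0.2·9.725 = 1.945 in (exactly 2900/1491)
Excess rainfall: 7.110 − 1.945 = 5.165 in; P > Ia so Q > 0
Runoff Q = (P−Ia)²/(P−Ia+S) = (5.165)²/(5.165+9.725) = 593055550201/331017059100 ≈ 1.792 in

Q = 593055550201/331017059100 in ≈ 1.792 in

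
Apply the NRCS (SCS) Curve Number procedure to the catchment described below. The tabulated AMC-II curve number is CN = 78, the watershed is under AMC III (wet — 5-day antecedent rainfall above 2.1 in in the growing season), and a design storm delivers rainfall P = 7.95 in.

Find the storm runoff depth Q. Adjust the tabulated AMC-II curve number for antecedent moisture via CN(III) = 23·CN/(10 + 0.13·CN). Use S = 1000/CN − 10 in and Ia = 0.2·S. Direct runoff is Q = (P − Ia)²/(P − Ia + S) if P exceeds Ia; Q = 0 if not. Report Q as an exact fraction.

Q = 19105597729/2874400620 in ≈ 6.647 in

Adjust CN=78 to AMC III: 23·78/(10 + 0.13·78) → 1794 ÷ (1007/50) = 89700/1007 ≈ 89.076
S = 1000/(89700/1007) − 10 = 1100/897 in ≈ 1.226 in
Ia = 0.2·(1100/897) = 220/897 in ≈ 0.245 in
Since P=7.950 > Ia=0.245: effective rainfall P−Ia = 138223/17940 in
Q: (138223/17940)² ÷ (160223/17940) = 19105597729/2874400620 in (≈ 6.647 in)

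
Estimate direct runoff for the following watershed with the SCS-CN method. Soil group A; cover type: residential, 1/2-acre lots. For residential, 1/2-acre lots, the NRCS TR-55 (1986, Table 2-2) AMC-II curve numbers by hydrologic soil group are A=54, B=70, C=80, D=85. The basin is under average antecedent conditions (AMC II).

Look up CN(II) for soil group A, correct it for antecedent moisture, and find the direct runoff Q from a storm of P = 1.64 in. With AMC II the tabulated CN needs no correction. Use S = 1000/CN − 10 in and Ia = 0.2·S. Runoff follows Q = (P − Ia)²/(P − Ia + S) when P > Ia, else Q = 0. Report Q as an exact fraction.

Q = 0 in ≈ 0.000 in

NRCS table: residential, 1/2-acre lots, soil group A → CN(II) = 54
AMC II — tabulated CN = 54 applies directly.
Retention S: 1000/CN − 10 with CN=54.000 → S = 230/27 ≈ 8.519 in
Initial abstraction Ia = S/5 = (230/27)/5 = 46/27 ≈ 1.704 in
P = 1.640 ≤ Ia = 1.704 in: entire storm abstracted, Q = 0.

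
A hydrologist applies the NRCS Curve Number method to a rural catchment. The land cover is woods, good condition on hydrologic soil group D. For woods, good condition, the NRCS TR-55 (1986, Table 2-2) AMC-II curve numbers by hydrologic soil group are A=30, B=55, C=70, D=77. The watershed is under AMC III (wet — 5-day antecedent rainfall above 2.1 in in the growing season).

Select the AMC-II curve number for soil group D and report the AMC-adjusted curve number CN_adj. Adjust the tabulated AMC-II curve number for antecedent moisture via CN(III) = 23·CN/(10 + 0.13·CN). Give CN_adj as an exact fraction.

CN_adj = 7700/87 ≈ 88.506

NRCS table: woods, good condition, soil group D → CN(II) = 77
Wet (AMC III): CN(III) = 23·77/(10 + 0.13·77) = 1771/(2001/100) = 7700/87 ≈ 88.506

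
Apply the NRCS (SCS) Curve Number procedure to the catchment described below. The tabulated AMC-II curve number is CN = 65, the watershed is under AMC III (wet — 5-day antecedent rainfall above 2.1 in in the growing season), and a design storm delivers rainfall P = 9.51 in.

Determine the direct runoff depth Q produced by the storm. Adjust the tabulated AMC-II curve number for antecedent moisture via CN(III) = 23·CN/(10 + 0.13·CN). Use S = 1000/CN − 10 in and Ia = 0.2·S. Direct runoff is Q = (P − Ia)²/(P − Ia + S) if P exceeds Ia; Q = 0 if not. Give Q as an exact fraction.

Adjust CN=65 to AMC III: 23·65/(10 + 0.13·65) → 1495 ÷ (369/20) = 29900/369 ≈ 81.030
S = 1000/(29900/369) − 10 = 700/299 in ≈ 2.341 in
Ia = 0.2·(700/299) = 140/299 in ≈ 0.468 in
Excess rainfall: 9.510 − 0.468 = 9.042 in; P > Ia so Q > 0
Q = (270349/29900)²/((270349/29900) + 700/299) = (73088581801/894010000)/(340349/29900) = 73088581801/10176435100 in ≈ 7.182 in

Q = 73088581801/10176435100 in ≈ 7.182 in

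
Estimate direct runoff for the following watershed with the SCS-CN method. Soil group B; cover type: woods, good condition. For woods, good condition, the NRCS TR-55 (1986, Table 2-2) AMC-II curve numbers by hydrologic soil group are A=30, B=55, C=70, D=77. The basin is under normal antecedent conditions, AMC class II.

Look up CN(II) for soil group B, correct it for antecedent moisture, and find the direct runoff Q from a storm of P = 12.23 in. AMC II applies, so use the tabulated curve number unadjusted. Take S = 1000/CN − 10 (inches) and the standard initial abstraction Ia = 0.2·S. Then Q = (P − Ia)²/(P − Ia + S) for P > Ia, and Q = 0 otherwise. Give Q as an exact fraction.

Q = 135792409/22718300 in ≈ 5.977 in

NRCS table: woods, good condition, soil group B → CN(II) = 55
CN(II) = 55; AMC II needs no correction.
S = 1000/55 − 10 = 90/11 in ≈ 8.182 in
Ia = 0.2S: 0.2·8.182 = 1.636 in (exactly 18/11)
P − Ia = 12.230 − 1.636 = 11653/1100 ≈ 10.594 in (> 0, runoff occurs)
Runoff Q = (P−Ia)²/(P−Ia+S) = (10.594)²/(10.594+8.182) = 135792409/22718300 ≈ 5.977 in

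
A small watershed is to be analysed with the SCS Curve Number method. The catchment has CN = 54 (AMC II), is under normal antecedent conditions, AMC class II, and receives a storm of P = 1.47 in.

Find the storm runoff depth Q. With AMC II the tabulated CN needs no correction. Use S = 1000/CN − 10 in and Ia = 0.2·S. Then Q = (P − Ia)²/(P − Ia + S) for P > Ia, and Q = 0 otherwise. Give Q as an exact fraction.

Q = 0 in ≈ 0.000 in

Average conditions: CN = 54 (no AMC adjustment).
Max retention: S = 1000/54 − 10 = 230/27 in (≈ 8.519 in)
Ia = 0.2·(230/27) = 46/27 in ≈ 1.704 in
P = 1.470 ≤ Ia = 1.704 in: entire storm abstracted, Q = 0.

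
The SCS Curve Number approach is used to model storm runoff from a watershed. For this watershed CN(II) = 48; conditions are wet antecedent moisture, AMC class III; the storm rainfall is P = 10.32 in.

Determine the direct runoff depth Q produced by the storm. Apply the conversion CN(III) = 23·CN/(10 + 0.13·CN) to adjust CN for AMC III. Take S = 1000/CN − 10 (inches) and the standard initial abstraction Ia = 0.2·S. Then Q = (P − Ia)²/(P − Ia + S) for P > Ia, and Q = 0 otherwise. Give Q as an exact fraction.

Q = 261695329/41920950 in ≈ 6.243 in

Adjust CN=48 to AMC III: 23·48/(10 + 0.13·48) → 1104 ÷ (406/25) = 13800/203 ≈ 67.980
Max retention: S = 1000/(13800/203) − 10 = 325/69 in (≈ 4.710 in)
Ia = 0.2·(325/69) = 65/69 in ≈ 0.942 in
Since P=10.320 > Ia=0.942: effective rainfall P−Ia = 16177/1725 in
Runoff Q = (P−Ia)²/(P−Ia+S) = (9.378)²/(9.378+4.710) = 261695329/41920950 ≈ 6.243 in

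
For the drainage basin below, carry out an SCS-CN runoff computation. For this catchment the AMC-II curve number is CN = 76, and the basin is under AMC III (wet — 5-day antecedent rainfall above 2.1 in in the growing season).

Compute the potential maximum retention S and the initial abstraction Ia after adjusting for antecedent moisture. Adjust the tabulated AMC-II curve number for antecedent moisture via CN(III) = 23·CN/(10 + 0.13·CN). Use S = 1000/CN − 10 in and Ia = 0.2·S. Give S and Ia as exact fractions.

CN(III) from CN(II)=76: (23·76)/(10 + 0.13·76) = 43700/497 ≈ 87.928
S = 1000/(43700/497) − 10 = 600/437 in ≈ 1.373 in
Ia = 0.2S: 0.2·1.373 = 0.275 in (exactly 120/437)

S = 600/437 in ≈ 1.373 in; Ia = 120/437 in ≈ 0.275 in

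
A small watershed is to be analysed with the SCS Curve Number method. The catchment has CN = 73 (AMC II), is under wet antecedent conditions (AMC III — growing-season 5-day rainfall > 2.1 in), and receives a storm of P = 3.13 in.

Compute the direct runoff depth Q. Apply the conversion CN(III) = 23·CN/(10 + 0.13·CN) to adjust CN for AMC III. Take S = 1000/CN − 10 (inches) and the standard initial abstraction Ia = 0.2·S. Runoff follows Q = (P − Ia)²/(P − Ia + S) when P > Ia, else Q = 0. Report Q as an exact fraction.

Wet (AMC III): CN(III) = 23·73/(10 + 0.13·73) = 1679/(1949/100) = 167900/1949 ≈ 86.147
S = 1000/(167900/1949) − 10 = 2700/1679 in ≈ 1.608 in
Initial abstraction Ia = S/5 = (2700/1679)/5 = 540/1679 ≈ 0.322 in
Since P=3.130 > Ia=0.322: effective rainfall P−Ia = 471527/167900 in
Runoff Q = (P−Ia)²/(P−Ia+S) = (2.808)²/(2.808+1.608) = 222337711729/124502383300 ≈ 1.786 in

Q = 222337711729/124502383300 in ≈ 1.786 in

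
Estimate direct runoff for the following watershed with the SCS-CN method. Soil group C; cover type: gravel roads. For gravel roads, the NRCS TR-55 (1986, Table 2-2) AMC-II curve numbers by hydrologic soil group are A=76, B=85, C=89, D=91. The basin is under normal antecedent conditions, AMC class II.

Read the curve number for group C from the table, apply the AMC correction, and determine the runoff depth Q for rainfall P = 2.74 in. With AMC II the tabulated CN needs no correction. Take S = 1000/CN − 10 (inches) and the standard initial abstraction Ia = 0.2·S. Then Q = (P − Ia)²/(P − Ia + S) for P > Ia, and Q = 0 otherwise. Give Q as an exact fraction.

NRCS table: gravel roads, soil group C → CN(II) = 89
AMC II — tabulated CN = 89 applies directly.
Max retention: S = 1000/89 − 10 = 110/89 in (≈ 1.236 in)
Ia = 0.2·(110/89) = 22/89 in ≈ 0.247 in
P − Ia = 2.740 − 0.247 = 11093/4450 ≈ 2.493 in (> 0, runoff occurs)
Runoff Q = (P−Ia)²/(P−Ia+S) = (2.493)²/(2.493+1.236) = 123054649/73838850 ≈ 1.667 in

Q = 123054649/73838850 in ≈ 1.667 in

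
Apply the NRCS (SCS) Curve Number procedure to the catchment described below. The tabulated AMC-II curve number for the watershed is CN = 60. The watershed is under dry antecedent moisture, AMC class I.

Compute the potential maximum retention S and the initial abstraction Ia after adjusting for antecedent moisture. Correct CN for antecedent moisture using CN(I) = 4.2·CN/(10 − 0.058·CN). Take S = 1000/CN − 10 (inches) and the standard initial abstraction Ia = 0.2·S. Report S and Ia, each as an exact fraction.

Adjust CN=60 to AMC I: 4.2·60/(10 − 0.058·60) → 252 ÷ (163/25) = 6300/163 ≈ 38.650
S = 1000/(6300/163) − 10 = 1000/63 in ≈ 15.873 in
Ia = 0.2·(1000/63) = 200/63 in ≈ 3.175 in

S = 1000/63 in ≈ 15.873 in; Ia = 200/63 in ≈ 3.175 in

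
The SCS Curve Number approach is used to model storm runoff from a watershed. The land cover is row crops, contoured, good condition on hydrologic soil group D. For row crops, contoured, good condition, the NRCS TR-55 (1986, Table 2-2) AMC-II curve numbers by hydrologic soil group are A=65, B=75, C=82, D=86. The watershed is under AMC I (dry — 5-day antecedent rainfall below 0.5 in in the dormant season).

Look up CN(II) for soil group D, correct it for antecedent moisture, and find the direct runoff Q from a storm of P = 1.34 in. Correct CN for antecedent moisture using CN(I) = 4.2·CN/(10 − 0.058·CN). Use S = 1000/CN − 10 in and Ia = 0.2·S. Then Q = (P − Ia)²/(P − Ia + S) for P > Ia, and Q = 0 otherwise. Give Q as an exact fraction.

Q = 13271449/184747350 in ≈ 0.072 in

NRCS table: row crops, contoured, good condition, soil group D → CN(II) = 86
Adjust CN=86 to AMC I: 4.2·86/(10 − 0.058·86) → (1806/5) ÷ (1253/250) = 12900/179 ≈ 72.067
Max retention: S = 1000/(12900/179) − 10 = 500/129 in (≈ 3.876 in)
Ia = 0.2S: 0.2·3.876 = 0.775 in (exactly 100/129)
Since P=1.340 > Ia=0.775: effective rainfall P−Ia = 3643/6450 in
Runoff Q = (P−Ia)²/(P−Ia+S) = (0.565)²/(0.565+3.876) = 13271449/184747350 ≈ 0.072 in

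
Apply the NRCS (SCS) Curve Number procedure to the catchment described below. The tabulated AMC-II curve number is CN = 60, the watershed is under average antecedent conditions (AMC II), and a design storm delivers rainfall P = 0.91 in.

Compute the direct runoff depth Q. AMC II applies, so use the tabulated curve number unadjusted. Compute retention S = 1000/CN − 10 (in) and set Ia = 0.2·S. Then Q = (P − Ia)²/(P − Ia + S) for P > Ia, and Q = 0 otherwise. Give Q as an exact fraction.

Q = 0 in ≈ 0.000 in

AMC II — tabulated CN = 60 applies directly.
Max retention: S = 1000/60 − 10 = 20/3 in (≈ 6.667 in)
Ia = 0.2S: 0.2·6.667 = 1.333 in (exactly 4/3)
P = 0.910 ≤ Ia = 1.333 in: entire storm abstracted, Q = 0.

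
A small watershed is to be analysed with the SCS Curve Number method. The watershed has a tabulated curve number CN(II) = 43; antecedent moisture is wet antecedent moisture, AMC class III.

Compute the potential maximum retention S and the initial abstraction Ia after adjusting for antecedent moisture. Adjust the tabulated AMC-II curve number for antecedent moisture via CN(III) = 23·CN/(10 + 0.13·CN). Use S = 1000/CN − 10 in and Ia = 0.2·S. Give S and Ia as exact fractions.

S = 5700/989 in ≈ 5.763 in; Ia = 1140/989 in ≈ 1.153 in

CN(III) from CN(II)=43: (23·43)/(10 + 0.13·43) = 98900/1559 ≈ 63.438
Retention S: 1000/CN − 10 with CN=63.438 → S = 5700/989 ≈ 5.763 in
Ia = 0.2S: 0.2·5.763 = 1.153 in (exactly 1140/989)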